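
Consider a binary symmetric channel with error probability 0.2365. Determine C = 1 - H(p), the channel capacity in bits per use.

For BSC with error probability p:
C = 1 - H(p) where H(p) is binary entropy
H(0.2365) = -0.2365 × log₂(0.2365) - 0.7635 × log₂(0.7635)
H(p) = 0.7892
C = 1 - 0.7892 = 0.2108 bits/use


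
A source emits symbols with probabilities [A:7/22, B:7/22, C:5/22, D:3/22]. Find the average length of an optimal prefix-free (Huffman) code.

Huffman tree construction:
Combine smallest probabilities repeatedly
Resulting codes:
  A: 10 (length 2)
  B: 11 (length 2)
  C: 01 (length 2)
  D: 00 (length 2)
Average length = Σ p(s) × length(s) = 2.0000 bits


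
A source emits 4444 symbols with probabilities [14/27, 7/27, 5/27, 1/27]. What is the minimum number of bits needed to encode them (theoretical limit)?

Entropy H = 1.6229 bits/symbol
Minimum bits = H × n = 1.6229 × 4444
= 7212.10 bits


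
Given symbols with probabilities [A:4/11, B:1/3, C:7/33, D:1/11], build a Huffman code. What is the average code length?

Huffman tree construction:
Combine smallest probabilities repeatedly
Resulting codes:
  A: 0 (length 1)
  B: 11 (length 2)
  C: 101 (length 3)
  D: 100 (length 3)
Average length = Σ p(s) × length(s) = 1.9394 bits


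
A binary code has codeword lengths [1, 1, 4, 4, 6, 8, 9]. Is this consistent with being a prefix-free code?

Kraft inequality: Σ 2^(-l_i) ≤ 1 for prefix-free code
Calculating: 2^(-1) + 2^(-1) + 2^(-4) + 2^(-4) + 2^(-6) + 2^(-8) + 2^(-9)
= 0.5 + 0.5 + 0.0625 + 0.0625 + 0.015625 + 0.00390625 + 0.001953125
= 1.1465
Since 1.1465 > 1, prefix-free code does not exist


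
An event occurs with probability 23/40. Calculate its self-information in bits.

Information content I(x) = -log₂(p(x))
I = -log₂(23/40) = -log₂(0.5750)
I = 0.7984 bits


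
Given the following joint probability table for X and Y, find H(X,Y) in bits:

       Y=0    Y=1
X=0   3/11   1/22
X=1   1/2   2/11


H(X,Y) = -Σ p(x,y) log₂ p(x,y)
  p(0,0)=3/11: -0.2727 × log₂(0.2727) = 0.5112
  p(0,1)=1/22: -0.0455 × log₂(0.0455) = 0.2027
  p(1,0)=1/2: -0.5000 × log₂(0.5000) = 0.5000
  p(1,1)=2/11: -0.1818 × log₂(0.1818) = 0.4472
H(X,Y) = 1.6611 bits


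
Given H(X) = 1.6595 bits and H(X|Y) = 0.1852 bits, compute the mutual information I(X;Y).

I(X;Y) = H(X) - H(X|Y)
I(X;Y) = 1.6595 - 0.1852 = 1.4743 bits


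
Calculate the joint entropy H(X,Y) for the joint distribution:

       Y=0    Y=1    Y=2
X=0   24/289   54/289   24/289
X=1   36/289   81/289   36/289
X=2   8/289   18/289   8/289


H(X,Y) = -Σ p(x,y) log₂ p(x,y)
  p(0,0)=24/289: -0.0830 × log₂(0.0830) = 0.2981
  p(0,1)=54/289: -0.1869 × log₂(0.1869) = 0.4522
  p(0,2)=24/289: -0.0830 × log₂(0.0830) = 0.2981
  p(1,0)=36/289: -0.1246 × log₂(0.1246) = 0.3743
  p(1,1)=81/289: -0.2803 × log₂(0.2803) = 0.5143
  p(1,2)=36/289: -0.1246 × log₂(0.1246) = 0.3743
  p(2,0)=8/289: -0.0277 × log₂(0.0277) = 0.1433
  p(2,1)=18/289: -0.0623 × log₂(0.0623) = 0.2494
  p(2,2)=8/289: -0.0277 × log₂(0.0277) = 0.1433
H(X,Y) = 2.8474 bits


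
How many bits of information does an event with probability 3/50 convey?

Information content I(x) = -log₂(p(x))
I = -log₂(3/50) = -log₂(0.0600)
I = 4.0589 bits


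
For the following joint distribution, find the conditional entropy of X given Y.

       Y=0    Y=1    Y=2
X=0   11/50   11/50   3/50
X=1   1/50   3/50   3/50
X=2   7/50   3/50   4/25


H(X|Y) = Σ_y p(y) H(X|Y=y)
  p(Y=0) = 19/50, H(X|Y=0) = 1.2108
  p(Y=1) = 17/50, H(X|Y=1) = 1.2896
  p(Y=2) = 7/25, H(X|Y=2) = 1.4138
H(X|Y) = 0.3800×1.2108 + 0.3400×1.2896 + 0.2800×1.4138 = 1.2944 bits


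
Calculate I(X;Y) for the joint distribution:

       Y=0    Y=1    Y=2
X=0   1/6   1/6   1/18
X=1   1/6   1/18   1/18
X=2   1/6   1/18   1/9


H(X) = 1.5715, H(Y) = 1.4955, H(X,Y) = 3.0022
I(X;Y) = H(X) + H(Y) - H(X,Y) = 0.0649 bits


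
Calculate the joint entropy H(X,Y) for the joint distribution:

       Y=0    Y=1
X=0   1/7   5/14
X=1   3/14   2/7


H(X,Y) = -Σ p(x,y) log₂ p(x,y)
  p(0,0)=1/7: -0.1429 × log₂(0.1429) = 0.4011
  p(0,1)=5/14: -0.3571 × log₂(0.3571) = 0.5305
  p(1,0)=3/14: -0.2143 × log₂(0.2143) = 0.4762
  p(1,1)=2/7: -0.2857 × log₂(0.2857) = 0.5164
H(X,Y) = 1.9242 bits


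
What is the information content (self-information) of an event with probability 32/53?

Information content I(x) = -log₂(p(x))
I = -log₂(32/53) = -log₂(0.6038)
I = 0.7279 bits


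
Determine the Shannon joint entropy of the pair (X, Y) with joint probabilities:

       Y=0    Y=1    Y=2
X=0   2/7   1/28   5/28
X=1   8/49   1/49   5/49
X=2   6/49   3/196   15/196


H(X,Y) = -Σ p(x,y) log₂ p(x,y)
  p(0,0)=2/7: -0.2857 × log₂(0.2857) = 0.5164
  p(0,1)=1/28: -0.0357 × log₂(0.0357) = 0.1717
  p(0,2)=5/28: -0.1786 × log₂(0.1786) = 0.4438
  p(1,0)=8/49: -0.1633 × log₂(0.1633) = 0.4269
  p(1,1)=1/49: -0.0204 × log₂(0.0204) = 0.1146
  p(1,2)=5/49: -0.1020 × log₂(0.1020) = 0.3360
  p(2,0)=6/49: -0.1224 × log₂(0.1224) = 0.3710
  p(2,1)=3/196: -0.0153 × log₂(0.0153) = 0.0923
  p(2,2)=15/196: -0.0765 × log₂(0.0765) = 0.2838
H(X,Y) = 2.7564 bits


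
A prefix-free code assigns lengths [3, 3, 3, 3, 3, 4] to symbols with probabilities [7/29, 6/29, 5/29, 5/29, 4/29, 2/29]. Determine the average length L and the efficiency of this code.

Average length L = Σ p_i × l_i = 3.0690 bits
Entropy H = 2.5000 bits
Efficiency η = H/L × 100% = 81.46%


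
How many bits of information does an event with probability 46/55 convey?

Information content I(x) = -log₂(p(x))
I = -log₂(46/55) = -log₂(0.8364)
I = 0.2578 bits


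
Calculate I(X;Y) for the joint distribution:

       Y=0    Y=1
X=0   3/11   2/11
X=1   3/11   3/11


H(X) = 0.9940, H(Y) = 0.9940, H(X,Y) = 1.9808
I(X;Y) = H(X) + H(Y) - H(X,Y) = 0.0072 bits


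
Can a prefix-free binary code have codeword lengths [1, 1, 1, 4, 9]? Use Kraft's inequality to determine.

Kraft inequality: Σ 2^(-l_i) ≤ 1 for prefix-free code
Calculating: 2^(-1) + 2^(-1) + 2^(-1) + 2^(-4) + 2^(-9)
= 0.5 + 0.5 + 0.5 + 0.0625 + 0.001953125
= 1.5645
Since 1.5645 > 1, prefix-free code does not exist


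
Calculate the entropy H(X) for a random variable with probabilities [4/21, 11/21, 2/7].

H(X) = -Σ p(x) log₂ p(x)
  -4/21 × log₂(4/21) = 0.4557
  -11/21 × log₂(11/21) = 0.4887
  -2/7 × log₂(2/7) = 0.5164
H(X) = 1.4607 bits


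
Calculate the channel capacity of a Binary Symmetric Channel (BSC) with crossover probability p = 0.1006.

For BSC with error probability p:
C = 1 - H(p) where H(p) is binary entropy
H(0.1006) = -0.1006 × log₂(0.1006) - 0.8994 × log₂(0.8994)
H(p) = 0.4709
C = 1 - 0.4709 = 0.5291 bits/use


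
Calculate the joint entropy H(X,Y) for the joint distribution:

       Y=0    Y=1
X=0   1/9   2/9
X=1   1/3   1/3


H(X,Y) = -Σ p(x,y) log₂ p(x,y)
  p(0,0)=1/9: -0.1111 × log₂(0.1111) = 0.3522
  p(0,1)=2/9: -0.2222 × log₂(0.2222) = 0.4822
  p(1,0)=1/3: -0.3333 × log₂(0.3333) = 0.5283
  p(1,1)=1/3: -0.3333 × log₂(0.3333) = 0.5283
H(X,Y) = 1.8911 bits


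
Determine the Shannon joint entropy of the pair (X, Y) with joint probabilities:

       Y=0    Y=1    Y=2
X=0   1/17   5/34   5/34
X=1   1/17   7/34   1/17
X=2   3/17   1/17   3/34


H(X,Y) = -Σ p(x,y) log₂ p(x,y)
  p(0,0)=1/17: -0.0588 × log₂(0.0588) = 0.2404
  p(0,1)=5/34: -0.1471 × log₂(0.1471) = 0.4067
  p(0,2)=5/34: -0.1471 × log₂(0.1471) = 0.4067
  p(1,0)=1/17: -0.0588 × log₂(0.0588) = 0.2404
  p(1,1)=7/34: -0.2059 × log₂(0.2059) = 0.4694
  p(1,2)=1/17: -0.0588 × log₂(0.0588) = 0.2404
  p(2,0)=3/17: -0.1765 × log₂(0.1765) = 0.4416
  p(2,1)=1/17: -0.0588 × log₂(0.0588) = 0.2404
  p(2,2)=3/34: -0.0882 × log₂(0.0882) = 0.3090
H(X,Y) = 2.9952 bits


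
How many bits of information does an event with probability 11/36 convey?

Information content I(x) = -log₂(p(x))
I = -log₂(11/36) = -log₂(0.3056)
I = 1.7105 bits


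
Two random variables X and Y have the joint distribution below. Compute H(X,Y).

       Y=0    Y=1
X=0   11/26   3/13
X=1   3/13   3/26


H(X,Y) = -Σ p(x,y) log₂ p(x,y)
  p(0,0)=11/26: -0.4231 × log₂(0.4231) = 0.5250
  p(0,1)=3/13: -0.2308 × log₂(0.2308) = 0.4882
  p(1,0)=3/13: -0.2308 × log₂(0.2308) = 0.4882
  p(1,1)=3/26: -0.1154 × log₂(0.1154) = 0.3595
H(X,Y) = 1.8609 bits


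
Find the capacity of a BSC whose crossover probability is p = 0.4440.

For BSC with error probability p:
C = 1 - H(p) where H(p) is binary entropy
H(0.4440) = -0.4440 × log₂(0.4440) - 0.5560 × log₂(0.5560)
H(p) = 0.9909
C = 1 - 0.9909 = 0.0091 bits/use


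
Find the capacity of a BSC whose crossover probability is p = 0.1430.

For BSC with error probability p:
C = 1 - H(p) where H(p) is binary entropy
H(0.1430) = -0.1430 × log₂(0.1430) - 0.8570 × log₂(0.8570)
H(p) = 0.5920
C = 1 - 0.5920 = 0.4080 bits/use


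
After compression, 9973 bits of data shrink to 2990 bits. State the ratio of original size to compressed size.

Compression ratio = Original / Compressed
= 9973 / 2990 = 3.34:1


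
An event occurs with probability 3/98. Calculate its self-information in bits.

Information content I(x) = -log₂(p(x))
I = -log₂(3/98) = -log₂(0.0306)
I = 5.0297 bits


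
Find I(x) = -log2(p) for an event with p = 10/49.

Information content I(x) = -log₂(p(x))
I = -log₂(10/49) = -log₂(0.2041)
I = 2.2928 bits


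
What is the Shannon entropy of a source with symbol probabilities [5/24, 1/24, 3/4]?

H(X) = -Σ p(x) log₂ p(x)
  -5/24 × log₂(5/24) = 0.4715
  -1/24 × log₂(1/24) = 0.1910
  -3/4 × log₂(3/4) = 0.3113
H(X) = 0.9738 bits


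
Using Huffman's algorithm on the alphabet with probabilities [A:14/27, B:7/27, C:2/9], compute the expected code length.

Huffman tree construction:
Combine smallest probabilities repeatedly
Resulting codes:
  A: 1 (length 1)
  B: 01 (length 2)
  C: 00 (length 2)
Average length = Σ p(s) × length(s) = 1.4815 bits


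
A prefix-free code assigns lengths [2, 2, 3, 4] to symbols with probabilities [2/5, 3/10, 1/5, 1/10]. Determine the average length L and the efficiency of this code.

Average length L = Σ p_i × l_i = 2.4000 bits
Entropy H = 1.8464 bits
Efficiency η = H/L × 100% = 76.93%


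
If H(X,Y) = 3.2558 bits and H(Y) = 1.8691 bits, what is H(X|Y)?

Chain rule: H(X,Y) = H(X|Y) + H(Y)
H(X|Y) = H(X,Y) - H(Y) = 3.2558 - 1.8691 = 1.3867 bits


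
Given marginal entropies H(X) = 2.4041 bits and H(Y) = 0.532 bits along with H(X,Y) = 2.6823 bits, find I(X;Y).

I(X;Y) = H(X) + H(Y) - H(X,Y)
I(X;Y) = 2.4041 + 0.532 - 2.6823 = 0.2538 bits


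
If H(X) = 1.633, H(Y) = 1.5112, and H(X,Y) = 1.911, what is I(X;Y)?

I(X;Y) = H(X) + H(Y) - H(X,Y)
I(X;Y) = 1.633 + 1.5112 - 1.911 = 1.2332 bits


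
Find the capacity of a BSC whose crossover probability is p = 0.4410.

For BSC with error probability p:
C = 1 - H(p) where H(p) is binary entropy
H(0.4410) = -0.4410 × log₂(0.4410) - 0.5590 × log₂(0.5590)
H(p) = 0.9899
C = 1 - 0.9899 = 0.0101 bits/use


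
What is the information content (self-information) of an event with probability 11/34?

Information content I(x) = -log₂(p(x))
I = -log₂(11/34) = -log₂(0.3235)
I = 1.6280 bits


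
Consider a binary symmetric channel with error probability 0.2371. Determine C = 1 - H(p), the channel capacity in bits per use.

For BSC with error probability p:
C = 1 - H(p) where H(p) is binary entropy
H(0.2371) = -0.2371 × log₂(0.2371) - 0.7629 × log₂(0.7629)
H(p) = 0.7902
C = 1 - 0.7902 = 0.2098 bits/use


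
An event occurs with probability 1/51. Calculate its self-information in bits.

Information content I(x) = -log₂(p(x))
I = -log₂(1/51) = -log₂(0.0196)
I = 5.6724 bits


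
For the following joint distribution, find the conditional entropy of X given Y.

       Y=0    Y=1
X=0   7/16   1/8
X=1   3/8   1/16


H(X|Y) = Σ_y p(y) H(X|Y=y)
  p(Y=0) = 13/16, H(X|Y=0) = 0.9957
  p(Y=1) = 3/16, H(X|Y=1) = 0.9183
H(X|Y) = 0.8125×0.9957 + 0.1875×0.9183 = 0.9812 bits


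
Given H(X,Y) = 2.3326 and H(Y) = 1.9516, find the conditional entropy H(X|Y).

Chain rule: H(X,Y) = H(X|Y) + H(Y)
H(X|Y) = H(X,Y) - H(Y) = 2.3326 - 1.9516 = 0.381 bits


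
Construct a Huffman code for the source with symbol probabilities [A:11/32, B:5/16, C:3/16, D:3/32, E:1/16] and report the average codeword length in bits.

Huffman tree construction:
Combine smallest probabilities repeatedly
Resulting codes:
  A: 11 (length 2)
  B: 10 (length 2)
  C: 01 (length 2)
  D: 001 (length 3)
  E: 000 (length 3)
Average length = Σ p(s) × length(s) = 2.1562 bits


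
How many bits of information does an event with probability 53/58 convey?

Information content I(x) = -log₂(p(x))
I = -log₂(53/58) = -log₂(0.9138)
I = 0.1301 bits


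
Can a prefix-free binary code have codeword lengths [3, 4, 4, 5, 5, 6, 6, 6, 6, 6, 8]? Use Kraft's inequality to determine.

Kraft inequality: Σ 2^(-l_i) ≤ 1 for prefix-free code
Calculating: 2^(-3) + 2^(-4) + 2^(-4) + 2^(-5) + 2^(-5) + 2^(-6) + 2^(-6) + 2^(-6) + 2^(-6) + 2^(-6) + 2^(-8)
= 0.125 + 0.0625 + 0.0625 + 0.03125 + 0.03125 + 0.015625 + 0.015625 + 0.015625 + 0.015625 + 0.015625 + 0.00390625
= 0.3945
Since 0.3945 ≤ 1, prefix-free code exists


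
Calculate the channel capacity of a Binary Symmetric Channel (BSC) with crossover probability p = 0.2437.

For BSC with error probability p:
C = 1 - H(p) where H(p) is binary entropy
H(0.2437) = -0.2437 × log₂(0.2437) - 0.7563 × log₂(0.7563)
H(p) = 0.8011
C = 1 - 0.8011 = 0.1989 bits/use


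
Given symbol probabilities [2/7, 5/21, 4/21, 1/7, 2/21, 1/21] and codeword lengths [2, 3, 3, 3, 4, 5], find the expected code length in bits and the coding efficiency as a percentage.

Average length L = Σ p_i × l_i = 2.9048 bits
Entropy H = 2.3983 bits
Efficiency η = H/L × 100% = 82.56%


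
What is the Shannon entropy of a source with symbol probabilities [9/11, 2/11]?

H(X) = -Σ p(x) log₂ p(x)
  -9/11 × log₂(9/11) = 0.2369
  -2/11 × log₂(2/11) = 0.4472
H(X) = 0.6840 bits


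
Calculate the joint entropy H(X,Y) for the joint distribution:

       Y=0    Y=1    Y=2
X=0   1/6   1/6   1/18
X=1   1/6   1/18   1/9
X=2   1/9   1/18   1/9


H(X,Y) = -Σ p(x,y) log₂ p(x,y)
  p(0,0)=1/6: -0.1667 × log₂(0.1667) = 0.4308
  p(0,1)=1/6: -0.1667 × log₂(0.1667) = 0.4308
  p(0,2)=1/18: -0.0556 × log₂(0.0556) = 0.2317
  p(1,0)=1/6: -0.1667 × log₂(0.1667) = 0.4308
  p(1,1)=1/18: -0.0556 × log₂(0.0556) = 0.2317
  p(1,2)=1/9: -0.1111 × log₂(0.1111) = 0.3522
  p(2,0)=1/9: -0.1111 × log₂(0.1111) = 0.3522
  p(2,1)=1/18: -0.0556 × log₂(0.0556) = 0.2317
  p(2,2)=1/9: -0.1111 × log₂(0.1111) = 0.3522
H(X,Y) = 3.0441 bits


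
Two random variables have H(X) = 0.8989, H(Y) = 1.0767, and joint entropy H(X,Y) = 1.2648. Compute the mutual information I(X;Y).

I(X;Y) = H(X) + H(Y) - H(X,Y)
I(X;Y) = 0.8989 + 1.0767 - 1.2648 = 0.7108 bits


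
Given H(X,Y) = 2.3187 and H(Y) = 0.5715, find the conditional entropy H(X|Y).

Chain rule: H(X,Y) = H(X|Y) + H(Y)
H(X|Y) = H(X,Y) - H(Y) = 2.3187 - 0.5715 = 1.7472 bits


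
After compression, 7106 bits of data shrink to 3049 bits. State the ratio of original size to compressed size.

Compression ratio = Original / Compressed
= 7106 / 3049 = 2.33:1


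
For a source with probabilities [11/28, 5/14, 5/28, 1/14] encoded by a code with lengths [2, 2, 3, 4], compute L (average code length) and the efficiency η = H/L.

Average length L = Σ p_i × l_i = 2.3214 bits
Entropy H = 1.7758 bits
Efficiency η = H/L × 100% = 76.50%


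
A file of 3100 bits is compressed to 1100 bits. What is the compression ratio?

Compression ratio = Original / Compressed
= 3100 / 1100 = 2.82:1


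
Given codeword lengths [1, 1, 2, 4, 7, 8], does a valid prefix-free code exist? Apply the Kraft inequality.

Kraft inequality: Σ 2^(-l_i) ≤ 1 for prefix-free code
Calculating: 2^(-1) + 2^(-1) + 2^(-2) + 2^(-4) + 2^(-7) + 2^(-8)
= 0.5 + 0.5 + 0.25 + 0.0625 + 0.0078125 + 0.00390625
= 1.3242
Since 1.3242 > 1, prefix-free code does not exist


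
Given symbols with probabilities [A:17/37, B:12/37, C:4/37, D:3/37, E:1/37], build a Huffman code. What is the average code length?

Huffman tree construction:
Combine smallest probabilities repeatedly
Resulting codes:
  A: 0 (length 1)
  B: 11 (length 2)
  C: 100 (length 3)
  D: 1011 (length 4)
  E: 1010 (length 4)
Average length = Σ p(s) × length(s) = 1.8649 bits


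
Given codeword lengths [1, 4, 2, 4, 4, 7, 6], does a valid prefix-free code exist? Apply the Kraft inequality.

Kraft inequality: Σ 2^(-l_i) ≤ 1 for prefix-free code
Calculating: 2^(-1) + 2^(-4) + 2^(-2) + 2^(-4) + 2^(-4) + 2^(-7) + 2^(-6)
= 0.5 + 0.0625 + 0.25 + 0.0625 + 0.0625 + 0.0078125 + 0.015625
= 0.9609
Since 0.9609 ≤ 1, prefix-free code exists


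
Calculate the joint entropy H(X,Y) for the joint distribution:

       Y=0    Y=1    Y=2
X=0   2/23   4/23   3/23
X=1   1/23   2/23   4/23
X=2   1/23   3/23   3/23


H(X,Y) = -Σ p(x,y) log₂ p(x,y)
  p(0,0)=2/23: -0.0870 × log₂(0.0870) = 0.3064
  p(0,1)=4/23: -0.1739 × log₂(0.1739) = 0.4389
  p(0,2)=3/23: -0.1304 × log₂(0.1304) = 0.3833
  p(1,0)=1/23: -0.0435 × log₂(0.0435) = 0.1967
  p(1,1)=2/23: -0.0870 × log₂(0.0870) = 0.3064
  p(1,2)=4/23: -0.1739 × log₂(0.1739) = 0.4389
  p(2,0)=1/23: -0.0435 × log₂(0.0435) = 0.1967
  p(2,1)=3/23: -0.1304 × log₂(0.1304) = 0.3833
  p(2,2)=3/23: -0.1304 × log₂(0.1304) = 0.3833
H(X,Y) = 3.0338 bits


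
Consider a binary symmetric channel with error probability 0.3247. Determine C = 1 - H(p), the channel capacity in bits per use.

For BSC with error probability p:
C = 1 - H(p) where H(p) is binary entropy
H(0.3247) = -0.3247 × log₂(0.3247) - 0.6753 × log₂(0.6753)
H(p) = 0.9094
C = 1 - 0.9094 = 0.0906 bits/use


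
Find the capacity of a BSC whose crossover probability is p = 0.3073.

For BSC with error probability p:
C = 1 - H(p) where H(p) is binary entropy
H(0.3073) = -0.3073 × log₂(0.3073) - 0.6927 × log₂(0.6927)
H(p) = 0.8900
C = 1 - 0.8900 = 0.1100 bits/use


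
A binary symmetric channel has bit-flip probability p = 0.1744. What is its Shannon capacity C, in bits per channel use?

For BSC with error probability p:
C = 1 - H(p) where H(p) is binary entropy
H(0.1744) = -0.1744 × log₂(0.1744) - 0.8256 × log₂(0.8256)
H(p) = 0.6677
C = 1 - 0.6677 = 0.3323 bits/use


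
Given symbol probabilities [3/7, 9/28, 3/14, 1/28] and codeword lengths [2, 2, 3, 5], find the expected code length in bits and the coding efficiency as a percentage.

Average length L = Σ p_i × l_i = 2.3214 bits
Entropy H = 1.6981 bits
Efficiency η = H/L × 100% = 73.15%


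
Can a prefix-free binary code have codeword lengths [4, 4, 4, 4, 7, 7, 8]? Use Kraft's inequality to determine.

Kraft inequality: Σ 2^(-l_i) ≤ 1 for prefix-free code
Calculating: 2^(-4) + 2^(-4) + 2^(-4) + 2^(-4) + 2^(-7) + 2^(-7) + 2^(-8)
= 0.0625 + 0.0625 + 0.0625 + 0.0625 + 0.0078125 + 0.0078125 + 0.00390625
= 0.2695
Since 0.2695 ≤ 1, prefix-free code exists


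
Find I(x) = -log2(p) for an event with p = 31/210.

Information content I(x) = -log₂(p(x))
I = -log₂(31/210) = -log₂(0.1476)
I = 2.7600 bits


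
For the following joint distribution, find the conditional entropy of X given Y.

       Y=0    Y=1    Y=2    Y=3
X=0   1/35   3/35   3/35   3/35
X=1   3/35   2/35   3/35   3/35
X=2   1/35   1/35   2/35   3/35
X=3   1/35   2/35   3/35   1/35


H(X|Y) = Σ_y p(y) H(X|Y=y)
  p(Y=0) = 6/35, H(X|Y=0) = 1.7925
  p(Y=1) = 8/35, H(X|Y=1) = 1.9056
  p(Y=2) = 11/35, H(X|Y=2) = 1.9808
  p(Y=3) = 2/7, H(X|Y=3) = 1.8955
H(X|Y) = 0.1714×1.7925 + 0.2286×1.9056 + 0.3143×1.9808 + 0.2857×1.8955 = 1.9070 bits


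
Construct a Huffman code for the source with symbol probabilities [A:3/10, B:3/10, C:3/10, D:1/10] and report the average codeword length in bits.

Huffman tree construction:
Combine smallest probabilities repeatedly
Resulting codes:
  A: 01 (length 2)
  B: 10 (length 2)
  C: 11 (length 2)
  D: 00 (length 2)
Average length = Σ p(s) × length(s) = 2.0000 bits


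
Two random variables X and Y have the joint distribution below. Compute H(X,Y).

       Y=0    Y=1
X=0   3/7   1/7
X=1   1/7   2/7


H(X,Y) = -Σ p(x,y) log₂ p(x,y)
  p(0,0)=3/7: -0.4286 × log₂(0.4286) = 0.5239
  p(0,1)=1/7: -0.1429 × log₂(0.1429) = 0.4011
  p(1,0)=1/7: -0.1429 × log₂(0.1429) = 0.4011
  p(1,1)=2/7: -0.2857 × log₂(0.2857) = 0.5164
H(X,Y) = 1.8424 bits


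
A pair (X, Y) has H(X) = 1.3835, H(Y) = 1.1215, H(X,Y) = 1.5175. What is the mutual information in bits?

I(X;Y) = H(X) + H(Y) - H(X,Y)
I(X;Y) = 1.3835 + 1.1215 - 1.5175 = 0.9875 bits


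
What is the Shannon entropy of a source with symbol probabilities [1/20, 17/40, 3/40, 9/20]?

H(X) = -Σ p(x) log₂ p(x)
  -1/20 × log₂(1/20) = 0.2161
  -17/40 × log₂(17/40) = 0.5246
  -3/40 × log₂(3/40) = 0.2803
  -9/20 × log₂(9/20) = 0.5184
H(X) = 1.5394 bits


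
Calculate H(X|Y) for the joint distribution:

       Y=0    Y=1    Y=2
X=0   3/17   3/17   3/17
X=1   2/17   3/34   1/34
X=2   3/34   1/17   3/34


H(X|Y) = Σ_y p(y) H(X|Y=y)
  p(Y=0) = 13/34, H(X|Y=0) = 1.5262
  p(Y=1) = 11/34, H(X|Y=1) = 1.4354
  p(Y=2) = 5/17, H(X|Y=2) = 1.2955
H(X|Y) = 0.3824×1.5262 + 0.3235×1.4354 + 0.2941×1.2955 = 1.4290 bits


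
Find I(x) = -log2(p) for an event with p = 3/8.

Information content I(x) = -log₂(p(x))
I = -log₂(3/8) = -log₂(0.3750)
I = 1.4150 bits


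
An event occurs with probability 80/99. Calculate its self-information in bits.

Information content I(x) = -log₂(p(x))
I = -log₂(80/99) = -log₂(0.8081)
I = 0.3074 bits


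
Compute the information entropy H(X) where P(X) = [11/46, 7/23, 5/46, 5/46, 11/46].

H(X) = -Σ p(x) log₂ p(x)
  -11/46 × log₂(11/46) = 0.4936
  -7/23 × log₂(7/23) = 0.5223
  -5/46 × log₂(5/46) = 0.3480
  -5/46 × log₂(5/46) = 0.3480
  -11/46 × log₂(11/46) = 0.4936
H(X) = 2.2055 bits


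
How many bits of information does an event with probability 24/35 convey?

Information content I(x) = -log₂(p(x))
I = -log₂(24/35) = -log₂(0.6857)
I = 0.5443 bits


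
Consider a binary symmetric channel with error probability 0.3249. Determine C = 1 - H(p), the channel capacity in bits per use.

For BSC with error probability p:
C = 1 - H(p) where H(p) is binary entropy
H(0.3249) = -0.3249 × log₂(0.3249) - 0.6751 × log₂(0.6751)
H(p) = 0.9096
C = 1 - 0.9096 = 0.0904 bits/use


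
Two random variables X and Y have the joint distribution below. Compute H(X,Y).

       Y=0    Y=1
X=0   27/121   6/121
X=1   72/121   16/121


H(X,Y) = -Σ p(x,y) log₂ p(x,y)
  p(0,0)=27/121: -0.2231 × log₂(0.2231) = 0.4829
  p(0,1)=6/121: -0.0496 × log₂(0.0496) = 0.2149
  p(1,0)=72/121: -0.5950 × log₂(0.5950) = 0.4456
  p(1,1)=16/121: -0.1322 × log₂(0.1322) = 0.3860
H(X,Y) = 1.5294 bits


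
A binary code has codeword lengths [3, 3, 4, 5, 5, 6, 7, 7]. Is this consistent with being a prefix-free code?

Kraft inequality: Σ 2^(-l_i) ≤ 1 for prefix-free code
Calculating: 2^(-3) + 2^(-3) + 2^(-4) + 2^(-5) + 2^(-5) + 2^(-6) + 2^(-7) + 2^(-7)
= 0.125 + 0.125 + 0.0625 + 0.03125 + 0.03125 + 0.015625 + 0.0078125 + 0.0078125
= 0.4062
Since 0.4062 ≤ 1, prefix-free code exists


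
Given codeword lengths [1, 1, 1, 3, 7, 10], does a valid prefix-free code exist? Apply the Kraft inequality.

Kraft inequality: Σ 2^(-l_i) ≤ 1 for prefix-free code
Calculating: 2^(-1) + 2^(-1) + 2^(-1) + 2^(-3) + 2^(-7) + 2^(-10)
= 0.5 + 0.5 + 0.5 + 0.125 + 0.0078125 + 0.0009765625
= 1.6338
Since 1.6338 > 1, prefix-free code does not exist


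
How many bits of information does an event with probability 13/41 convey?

Information content I(x) = -log₂(p(x))
I = -log₂(13/41) = -log₂(0.3171)
I = 1.6571 bits


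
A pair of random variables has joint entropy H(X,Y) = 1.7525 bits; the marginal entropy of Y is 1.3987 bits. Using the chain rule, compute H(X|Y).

Chain rule: H(X,Y) = H(X|Y) + H(Y)
H(X|Y) = H(X,Y) - H(Y) = 1.7525 - 1.3987 = 0.3538 bits


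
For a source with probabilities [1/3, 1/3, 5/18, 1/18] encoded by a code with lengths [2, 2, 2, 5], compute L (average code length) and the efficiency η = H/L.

Average length L = Σ p_i × l_i = 2.1667 bits
Entropy H = 1.8016 bits
Efficiency η = H/L × 100% = 83.15%


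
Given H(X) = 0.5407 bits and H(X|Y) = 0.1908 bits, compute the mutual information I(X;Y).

I(X;Y) = H(X) - H(X|Y)
I(X;Y) = 0.5407 - 0.1908 = 0.3499 bits


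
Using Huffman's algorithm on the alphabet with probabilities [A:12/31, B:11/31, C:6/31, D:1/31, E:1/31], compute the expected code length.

Huffman tree construction:
Combine smallest probabilities repeatedly
Resulting codes:
  A: 0 (length 1)
  B: 11 (length 2)
  C: 101 (length 3)
  D: 1000 (length 4)
  E: 1001 (length 4)
Average length = Σ p(s) × length(s) = 1.9355 bits


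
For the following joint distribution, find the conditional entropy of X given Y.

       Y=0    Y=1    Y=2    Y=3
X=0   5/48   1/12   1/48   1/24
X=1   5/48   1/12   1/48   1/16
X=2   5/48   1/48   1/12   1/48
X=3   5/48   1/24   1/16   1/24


H(X|Y) = Σ_y p(y) H(X|Y=y)
  p(Y=0) = 5/12, H(X|Y=0) = 2.0000
  p(Y=1) = 11/48, H(X|Y=1) = 1.8231
  p(Y=2) = 3/16, H(X|Y=2) = 1.7527
  p(Y=3) = 1/6, H(X|Y=3) = 1.9056
H(X|Y) = 0.4167×2.0000 + 0.2292×1.8231 + 0.1875×1.7527 + 0.1667×1.9056 = 1.8974 bits


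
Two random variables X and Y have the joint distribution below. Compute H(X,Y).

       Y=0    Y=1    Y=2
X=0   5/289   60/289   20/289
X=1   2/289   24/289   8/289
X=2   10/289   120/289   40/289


H(X,Y) = -Σ p(x,y) log₂ p(x,y)
  p(0,0)=5/289: -0.0173 × log₂(0.0173) = 0.1013
  p(0,1)=60/289: -0.2076 × log₂(0.2076) = 0.4709
  p(0,2)=20/289: -0.0692 × log₂(0.0692) = 0.2666
  p(1,0)=2/289: -0.0069 × log₂(0.0069) = 0.0497
  p(1,1)=24/289: -0.0830 × log₂(0.0830) = 0.2981
  p(1,2)=8/289: -0.0277 × log₂(0.0277) = 0.1433
  p(2,0)=10/289: -0.0346 × log₂(0.0346) = 0.1679
  p(2,1)=120/289: -0.4152 × log₂(0.4152) = 0.5265
  p(2,2)=40/289: -0.1384 × log₂(0.1384) = 0.3949
H(X,Y) = 2.4191 bits


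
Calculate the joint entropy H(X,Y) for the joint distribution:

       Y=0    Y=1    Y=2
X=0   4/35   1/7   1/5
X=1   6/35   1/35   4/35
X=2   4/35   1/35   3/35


H(X,Y) = -Σ p(x,y) log₂ p(x,y)
  p(0,0)=4/35: -0.1143 × log₂(0.1143) = 0.3576
  p(0,1)=1/7: -0.1429 × log₂(0.1429) = 0.4011
  p(0,2)=1/5: -0.2000 × log₂(0.2000) = 0.4644
  p(1,0)=6/35: -0.1714 × log₂(0.1714) = 0.4362
  p(1,1)=1/35: -0.0286 × log₂(0.0286) = 0.1466
  p(1,2)=4/35: -0.1143 × log₂(0.1143) = 0.3576
  p(2,0)=4/35: -0.1143 × log₂(0.1143) = 0.3576
  p(2,1)=1/35: -0.0286 × log₂(0.0286) = 0.1466
  p(2,2)=3/35: -0.0857 × log₂(0.0857) = 0.3038
H(X,Y) = 2.9714 bits


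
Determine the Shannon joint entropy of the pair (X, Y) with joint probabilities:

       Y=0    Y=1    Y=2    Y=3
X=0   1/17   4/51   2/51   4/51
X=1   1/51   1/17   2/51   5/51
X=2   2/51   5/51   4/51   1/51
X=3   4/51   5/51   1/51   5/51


H(X,Y) = -Σ p(x,y) log₂ p(x,y)
  p(0,0)=1/17: -0.0588 × log₂(0.0588) = 0.2404
  p(0,1)=4/51: -0.0784 × log₂(0.0784) = 0.2880
  p(0,2)=2/51: -0.0392 × log₂(0.0392) = 0.1832
  p(0,3)=4/51: -0.0784 × log₂(0.0784) = 0.2880
  p(1,0)=1/51: -0.0196 × log₂(0.0196) = 0.1112
  p(1,1)=1/17: -0.0588 × log₂(0.0588) = 0.2404
  p(1,2)=2/51: -0.0392 × log₂(0.0392) = 0.1832
  p(1,3)=5/51: -0.0980 × log₂(0.0980) = 0.3285
  p(2,0)=2/51: -0.0392 × log₂(0.0392) = 0.1832
  p(2,1)=5/51: -0.0980 × log₂(0.0980) = 0.3285
  p(2,2)=4/51: -0.0784 × log₂(0.0784) = 0.2880
  p(2,3)=1/51: -0.0196 × log₂(0.0196) = 0.1112
  p(3,0)=4/51: -0.0784 × log₂(0.0784) = 0.2880
  p(3,1)=5/51: -0.0980 × log₂(0.0980) = 0.3285
  p(3,2)=1/51: -0.0196 × log₂(0.0196) = 0.1112
  p(3,3)=5/51: -0.0980 × log₂(0.0980) = 0.3285
H(X,Y) = 3.8303 bits


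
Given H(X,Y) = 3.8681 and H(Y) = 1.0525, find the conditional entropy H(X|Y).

Chain rule: H(X,Y) = H(X|Y) + H(Y)
H(X|Y) = H(X,Y) - H(Y) = 3.8681 - 1.0525 = 2.8156 bits


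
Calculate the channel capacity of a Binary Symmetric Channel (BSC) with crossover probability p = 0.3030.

For BSC with error probability p:
C = 1 - H(p) where H(p) is binary entropy
H(0.3030) = -0.3030 × log₂(0.3030) - 0.6970 × log₂(0.6970)
H(p) = 0.8849
C = 1 - 0.8849 = 0.1151 bits/use


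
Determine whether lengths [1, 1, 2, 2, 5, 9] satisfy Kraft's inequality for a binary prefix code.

Kraft inequality: Σ 2^(-l_i) ≤ 1 for prefix-free code
Calculating: 2^(-1) + 2^(-1) + 2^(-2) + 2^(-2) + 2^(-5) + 2^(-9)
= 0.5 + 0.5 + 0.25 + 0.25 + 0.03125 + 0.001953125
= 1.5332
Since 1.5332 > 1, prefix-free code does not exist


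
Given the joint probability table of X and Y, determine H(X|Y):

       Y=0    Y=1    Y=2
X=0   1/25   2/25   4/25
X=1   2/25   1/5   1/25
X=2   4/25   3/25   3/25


H(X|Y) = Σ_y p(y) H(X|Y=y)
  p(Y=0) = 7/25, H(X|Y=0) = 1.3788
  p(Y=1) = 2/5, H(X|Y=1) = 1.4855
  p(Y=2) = 8/25, H(X|Y=2) = 1.4056
H(X|Y) = 0.2800×1.3788 + 0.4000×1.4855 + 0.3200×1.4056 = 1.4301 bits


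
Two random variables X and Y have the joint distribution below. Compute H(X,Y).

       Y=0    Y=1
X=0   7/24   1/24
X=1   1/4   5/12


H(X,Y) = -Σ p(x,y) log₂ p(x,y)
  p(0,0)=7/24: -0.2917 × log₂(0.2917) = 0.5185
  p(0,1)=1/24: -0.0417 × log₂(0.0417) = 0.1910
  p(1,0)=1/4: -0.2500 × log₂(0.2500) = 0.5000
  p(1,1)=5/12: -0.4167 × log₂(0.4167) = 0.5263
H(X,Y) = 1.7358 bits


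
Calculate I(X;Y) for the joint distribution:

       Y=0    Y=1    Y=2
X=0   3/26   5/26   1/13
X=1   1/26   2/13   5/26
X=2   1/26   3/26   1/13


H(X) = 1.5486, H(Y) = 1.5020, H(X,Y) = 2.9801
I(X;Y) = H(X) + H(Y) - H(X,Y) = 0.0705 bits


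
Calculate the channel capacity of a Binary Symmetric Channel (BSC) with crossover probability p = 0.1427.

For BSC with error probability p:
C = 1 - H(p) where H(p) is binary entropy
H(0.1427) = -0.1427 × log₂(0.1427) - 0.8573 × log₂(0.8573)
H(p) = 0.5913
C = 1 - 0.5913 = 0.4087 bits/use


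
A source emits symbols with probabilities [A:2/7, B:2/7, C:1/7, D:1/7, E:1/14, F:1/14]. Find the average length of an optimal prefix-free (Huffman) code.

Huffman tree construction:
Combine smallest probabilities repeatedly
Resulting codes:
  A: 01 (length 2)
  B: 10 (length 2)
  C: 110 (length 3)
  D: 111 (length 3)
  E: 000 (length 3)
  F: 001 (length 3)
Average length = Σ p(s) × length(s) = 2.4286 bits


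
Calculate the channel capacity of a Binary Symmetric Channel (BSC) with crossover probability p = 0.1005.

For BSC with error probability p:
C = 1 - H(p) where H(p) is binary entropy
H(0.1005) = -0.1005 × log₂(0.1005) - 0.8995 × log₂(0.8995)
H(p) = 0.4706
C = 1 - 0.4706 = 0.5294 bits/use


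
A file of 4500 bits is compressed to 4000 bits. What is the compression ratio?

Compression ratio = Original / Compressed
= 4500 / 4000 = 1.12:1


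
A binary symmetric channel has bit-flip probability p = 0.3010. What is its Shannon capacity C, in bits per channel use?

For BSC with error probability p:
C = 1 - H(p) where H(p) is binary entropy
H(0.3010) = -0.3010 × log₂(0.3010) - 0.6990 × log₂(0.6990)
H(p) = 0.8825
C = 1 - 0.8825 = 0.1175 bits/use


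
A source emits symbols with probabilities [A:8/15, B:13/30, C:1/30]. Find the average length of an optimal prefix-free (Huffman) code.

Huffman tree construction:
Combine smallest probabilities repeatedly
Resulting codes:
  A: 1 (length 1)
  B: 01 (length 2)
  C: 00 (length 2)
Average length = Σ p(s) × length(s) = 1.4667 bits


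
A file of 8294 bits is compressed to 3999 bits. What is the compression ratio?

Compression ratio = Original / Compressed
= 8294 / 3999 = 2.07:1


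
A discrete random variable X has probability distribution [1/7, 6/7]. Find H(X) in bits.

H(X) = -Σ p(x) log₂ p(x)
  -1/7 × log₂(1/7) = 0.4011
  -6/7 × log₂(6/7) = 0.1906
H(X) = 0.5917 bits


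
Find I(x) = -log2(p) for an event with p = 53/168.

Information content I(x) = -log₂(p(x))
I = -log₂(53/168) = -log₂(0.3155)
I = 1.6644 bits


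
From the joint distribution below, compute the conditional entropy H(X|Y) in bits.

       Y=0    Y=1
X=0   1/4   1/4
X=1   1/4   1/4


H(X|Y) = Σ_y p(y) H(X|Y=y)
  p(Y=0) = 1/2, H(X|Y=0) = 1.0000
  p(Y=1) = 1/2, H(X|Y=1) = 1.0000
H(X|Y) = 0.5000×1.0000 + 0.5000×1.0000 = 1.0000 bits


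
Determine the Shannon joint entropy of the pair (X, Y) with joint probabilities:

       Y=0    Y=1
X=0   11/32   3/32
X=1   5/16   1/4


H(X,Y) = -Σ p(x,y) log₂ p(x,y)
  p(0,0)=11/32: -0.3438 × log₂(0.3438) = 0.5296
  p(0,1)=3/32: -0.0938 × log₂(0.0938) = 0.3202
  p(1,0)=5/16: -0.3125 × log₂(0.3125) = 0.5244
  p(1,1)=1/4: -0.2500 × log₂(0.2500) = 0.5000
H(X,Y) = 1.8741 bits


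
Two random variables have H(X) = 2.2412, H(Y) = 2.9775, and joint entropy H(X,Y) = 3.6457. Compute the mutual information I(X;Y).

I(X;Y) = H(X) + H(Y) - H(X,Y)
I(X;Y) = 2.2412 + 2.9775 - 3.6457 = 1.573 bits


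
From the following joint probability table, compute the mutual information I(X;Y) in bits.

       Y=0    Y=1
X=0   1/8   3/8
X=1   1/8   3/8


H(X) = 1.0000, H(Y) = 0.8113, H(X,Y) = 1.8113
I(X;Y) = H(X) + H(Y) - H(X,Y) = 0.0000 bits


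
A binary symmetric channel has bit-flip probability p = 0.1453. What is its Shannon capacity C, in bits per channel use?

For BSC with error probability p:
C = 1 - H(p) where H(p) is binary entropy
H(0.1453) = -0.1453 × log₂(0.1453) - 0.8547 × log₂(0.8547)
H(p) = 0.5980
C = 1 - 0.5980 = 0.4020 bits/use


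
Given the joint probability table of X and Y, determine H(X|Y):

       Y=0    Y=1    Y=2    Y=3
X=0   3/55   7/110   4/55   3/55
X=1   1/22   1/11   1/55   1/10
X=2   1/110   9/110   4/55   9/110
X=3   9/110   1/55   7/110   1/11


H(X|Y) = Σ_y p(y) H(X|Y=y)
  p(Y=0) = 21/110, H(X|Y=0) = 1.7424
  p(Y=1) = 14/55, H(X|Y=1) = 1.8288
  p(Y=2) = 5/22, H(X|Y=2) = 1.8578
  p(Y=3) = 18/55, H(X|Y=3) = 1.9668
H(X|Y) = 0.1909×1.7424 + 0.2545×1.8288 + 0.2273×1.8578 + 0.3273×1.9668 = 1.8641 bits


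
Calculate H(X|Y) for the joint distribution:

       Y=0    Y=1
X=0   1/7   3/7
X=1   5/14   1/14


H(X|Y) = Σ_y p(y) H(X|Y=y)
  p(Y=0) = 1/2, H(X|Y=0) = 0.8631
  p(Y=1) = 1/2, H(X|Y=1) = 0.5917
H(X|Y) = 0.5000×0.8631 + 0.5000×0.5917 = 0.7274 bits


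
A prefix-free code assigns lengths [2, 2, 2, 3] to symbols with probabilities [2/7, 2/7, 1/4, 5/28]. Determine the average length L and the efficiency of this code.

Average length L = Σ p_i × l_i = 2.1786 bits
Entropy H = 1.9766 bits
Efficiency η = H/L × 100% = 90.73%


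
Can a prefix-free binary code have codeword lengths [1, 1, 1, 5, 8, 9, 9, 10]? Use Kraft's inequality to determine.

Kraft inequality: Σ 2^(-l_i) ≤ 1 for prefix-free code
Calculating: 2^(-1) + 2^(-1) + 2^(-1) + 2^(-5) + 2^(-8) + 2^(-9) + 2^(-9) + 2^(-10)
= 0.5 + 0.5 + 0.5 + 0.03125 + 0.00390625 + 0.001953125 + 0.001953125 + 0.0009765625
= 1.5400
Since 1.5400 > 1, prefix-free code does not exist


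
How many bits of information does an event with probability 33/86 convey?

Information content I(x) = -log₂(p(x))
I = -log₂(33/86) = -log₂(0.3837)
I = 1.3819 bits


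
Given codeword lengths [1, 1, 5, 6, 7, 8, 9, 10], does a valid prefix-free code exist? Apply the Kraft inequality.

Kraft inequality: Σ 2^(-l_i) ≤ 1 for prefix-free code
Calculating: 2^(-1) + 2^(-1) + 2^(-5) + 2^(-6) + 2^(-7) + 2^(-8) + 2^(-9) + 2^(-10)
= 0.5 + 0.5 + 0.03125 + 0.015625 + 0.0078125 + 0.00390625 + 0.001953125 + 0.0009765625
= 1.0615
Since 1.0615 > 1, prefix-free code does not exist


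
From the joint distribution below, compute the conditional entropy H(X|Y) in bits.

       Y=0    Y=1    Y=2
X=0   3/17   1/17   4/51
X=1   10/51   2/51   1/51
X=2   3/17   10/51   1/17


H(X|Y) = Σ_y p(y) H(X|Y=y)
  p(Y=0) = 28/51, H(X|Y=0) = 1.5831
  p(Y=1) = 5/17, H(X|Y=1) = 1.2419
  p(Y=2) = 8/51, H(X|Y=2) = 1.4056
H(X|Y) = 0.5490×1.5831 + 0.2941×1.2419 + 0.1569×1.4056 = 1.4549 bits


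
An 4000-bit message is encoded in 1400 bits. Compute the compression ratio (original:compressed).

Compression ratio = Original / Compressed
= 4000 / 1400 = 2.86:1


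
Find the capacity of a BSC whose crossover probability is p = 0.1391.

For BSC with error probability p:
C = 1 - H(p) where H(p) is binary entropy
H(0.1391) = -0.1391 × log₂(0.1391) - 0.8609 × log₂(0.8609)
H(p) = 0.5819
C = 1 - 0.5819 = 0.4181 bits/use


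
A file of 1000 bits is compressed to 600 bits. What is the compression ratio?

Compression ratio = Original / Compressed
= 1000 / 600 = 1.67:1


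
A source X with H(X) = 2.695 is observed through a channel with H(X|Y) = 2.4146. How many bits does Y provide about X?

I(X;Y) = H(X) - H(X|Y)
I(X;Y) = 2.695 - 2.4146 = 0.2804 bits


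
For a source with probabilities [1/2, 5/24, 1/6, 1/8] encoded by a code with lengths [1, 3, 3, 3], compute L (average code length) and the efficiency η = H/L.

Average length L = Σ p_i × l_i = 2.0000 bits
Entropy H = 1.7773 bits
Efficiency η = H/L × 100% = 88.86%


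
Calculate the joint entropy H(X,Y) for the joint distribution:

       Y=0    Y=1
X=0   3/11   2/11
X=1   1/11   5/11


H(X,Y) = -Σ p(x,y) log₂ p(x,y)
  p(0,0)=3/11: -0.2727 × log₂(0.2727) = 0.5112
  p(0,1)=2/11: -0.1818 × log₂(0.1818) = 0.4472
  p(1,0)=1/11: -0.0909 × log₂(0.0909) = 0.3145
  p(1,1)=5/11: -0.4545 × log₂(0.4545) = 0.5170
H(X,Y) = 1.7899 bits


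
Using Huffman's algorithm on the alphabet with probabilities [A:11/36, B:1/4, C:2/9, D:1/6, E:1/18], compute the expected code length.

Huffman tree construction:
Combine smallest probabilities repeatedly
Resulting codes:
  A: 11 (length 2)
  B: 10 (length 2)
  C: 00 (length 2)
  D: 011 (length 3)
  E: 010 (length 3)
Average length = Σ p(s) × length(s) = 2.2222 bits


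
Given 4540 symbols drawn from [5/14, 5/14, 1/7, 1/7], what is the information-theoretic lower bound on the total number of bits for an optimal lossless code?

Entropy H = 1.8631 bits/symbol
Minimum bits = H × n = 1.8631 × 4540
= 8458.57 bits


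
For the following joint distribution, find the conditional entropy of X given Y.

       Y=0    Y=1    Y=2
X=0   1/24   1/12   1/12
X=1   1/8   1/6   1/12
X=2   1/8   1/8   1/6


H(X|Y) = Σ_y p(y) H(X|Y=y)
  p(Y=0) = 7/24, H(X|Y=0) = 1.4488
  p(Y=1) = 3/8, H(X|Y=1) = 1.5305
  p(Y=2) = 1/3, H(X|Y=2) = 1.5000
H(X|Y) = 0.2917×1.4488 + 0.3750×1.5305 + 0.3333×1.5000 = 1.4965 bits


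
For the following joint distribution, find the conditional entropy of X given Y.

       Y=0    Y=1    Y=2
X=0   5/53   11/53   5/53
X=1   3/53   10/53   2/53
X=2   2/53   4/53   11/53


H(X|Y) = Σ_y p(y) H(X|Y=y)
  p(Y=0) = 10/53, H(X|Y=0) = 1.4855
  p(Y=1) = 25/53, H(X|Y=1) = 1.4729
  p(Y=2) = 18/53, H(X|Y=2) = 1.2997
H(X|Y) = 0.1887×1.4855 + 0.4717×1.4729 + 0.3396×1.2997 = 1.4165 bits


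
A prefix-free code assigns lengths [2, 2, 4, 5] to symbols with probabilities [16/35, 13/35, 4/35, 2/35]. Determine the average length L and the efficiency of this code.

Average length L = Σ p_i × l_i = 2.4000 bits
Entropy H = 1.6405 bits
Efficiency η = H/L × 100% = 68.36%


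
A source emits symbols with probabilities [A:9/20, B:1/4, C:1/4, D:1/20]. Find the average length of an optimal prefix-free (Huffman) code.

Huffman tree construction:
Combine smallest probabilities repeatedly
Resulting codes:
  A: 0 (length 1)
  B: 111 (length 3)
  C: 10 (length 2)
  D: 110 (length 3)
Average length = Σ p(s) × length(s) = 1.8500 bits


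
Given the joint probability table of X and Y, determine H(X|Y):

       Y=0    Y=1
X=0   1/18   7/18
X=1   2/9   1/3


H(X|Y) = Σ_y p(y) H(X|Y=y)
  p(Y=0) = 5/18, H(X|Y=0) = 0.7219
  p(Y=1) = 13/18, H(X|Y=1) = 0.9957
H(X|Y) = 0.2778×0.7219 + 0.7222×0.9957 = 0.9197 bits
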